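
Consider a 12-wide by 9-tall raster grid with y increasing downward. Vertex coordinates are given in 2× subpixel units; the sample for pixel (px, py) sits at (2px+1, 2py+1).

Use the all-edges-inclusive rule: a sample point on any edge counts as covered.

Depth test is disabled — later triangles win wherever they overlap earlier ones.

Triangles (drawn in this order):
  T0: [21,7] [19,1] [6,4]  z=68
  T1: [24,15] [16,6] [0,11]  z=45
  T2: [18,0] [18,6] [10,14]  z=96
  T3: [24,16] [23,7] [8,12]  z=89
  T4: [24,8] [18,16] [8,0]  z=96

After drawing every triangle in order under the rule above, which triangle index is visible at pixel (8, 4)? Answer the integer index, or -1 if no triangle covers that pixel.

T0:
  2·area = 84  (B↔C swapped to make it positive)
  edge (21, 7)→(6, 4): d=(-15,-3) inclusive
  edge (6, 4)→(19, 1): d=(13,-3) inclusive
  edge (19, 1)→(21, 7): d=(2,6) inclusive
    (9,0)@(19, 1): e=[84,0,0] → X  [on edge]
    (10,0)@(21, 1): e=[90,6,-12] → .
    (0,1)@(1, 3): e=[0,-28,112] → .  [on edge]
    (5,1)@(11, 3): e=[30,2,52] → X
    (6,1)@(13, 3): e=[36,8,40] → X
    (7,1)@(15, 3): e=[42,14,28] → X
    (8,1)@(17, 3): e=[48,20,16] → X
    (10,1)@(21, 3): e=[60,32,-8] → .
    (5,2)@(11, 5): e=[0,28,56] → X  [on edge]
    (10,2)@(21, 5): e=[30,58,-4] → .
    (5,3)@(11, 7): e=[-30,54,60] → .
    (6,3)@(13, 7): e=[-24,60,48] → .
    (10,3)@(21, 7): e=[0,84,0] → X  [on edge]
    (11,6)@(23, 13): e=[-84,168,0] → .  [on edge]
  covered (12 px):
    . . . . . . . . . X . .
    . . . . . X X X X X . .
    . . . . . X X X X X . .
    . . . . . . . . . . X .
    . . . . . . . . . . . .
    . . . . . . . . . . . .
    . . . . . . . . . . . .
    . . . . . . . . . . . .
    . . . . . . . . . . . .
T1:
  2·area = 184  (B↔C swapped to make it positive)
  edge (24, 15)→(0, 11): d=(-24,-4) inclusive
  edge (0, 11)→(16, 6): d=(16,-5) inclusive
  edge (16, 6)→(24, 15): d=(8,9) inclusive
    (6,3)@(13, 7): e=[148,1,35] → X
    (7,3)@(15, 7): e=[156,11,17] → X
    (8,3)@(17, 7): e=[164,21,-1] → .
    (3,4)@(7, 9): e=[76,3,105] → X
    (4,4)@(9, 9): e=[84,13,87] → X
    (5,4)@(11, 9): e=[92,23,69] → X
    (8,4)@(17, 9): e=[116,53,15] → X
    (9,4)@(19, 9): e=[124,63,-3] → .
    (0,5)@(1, 11): e=[4,5,175] → X
    (1,5)@(3, 11): e=[12,15,157] → X
    (2,5)@(5, 11): e=[20,25,139] → X
    (9,5)@(19, 11): e=[76,95,13] → X
  covered (23 px):
    . . . . . . . . . . . .
    . . . . . . . . . . . .
    . . . . . . . . . . . .
    . . . . . . X X . . . .
    . . . X X X X X X . . .
    X X X X X X X X X X . .
    . . . . . . X X X X X .
    . . . . . . . . . . . .
    . . . . . . . . . . . .
T2:
  2·area = 48
  edge (18, 0)→(18, 6): d=(0,6) inclusive
  edge (18, 6)→(10, 14): d=(-8,8) inclusive
  edge (10, 14)→(18, 0): d=(8,-14) inclusive
    (11,0)@(23, 1): e=[-30,0,78] → .  [on edge]
    (8,1)@(17, 3): e=[6,32,10] → X
    (9,1)@(19, 3): e=[-6,16,38] → .
    (10,1)@(21, 3): e=[-18,0,66] → .  [on edge]
    (8,2)@(17, 5): e=[6,16,26] → X
    (9,2)@(19, 5): e=[-6,0,54] → .  [on edge]
    (7,3)@(15, 7): e=[18,16,14] → X
    (8,3)@(17, 7): e=[6,0,42] → X  [on edge]
    (9,3)@(19, 7): e=[-6,-16,70] → .
    (6,4)@(13, 9): e=[30,16,2] → X
    (7,4)@(15, 9): e=[18,0,30] → X  [on edge]
    (8,4)@(17, 9): e=[6,-16,58] → .
    (6,5)@(13, 11): e=[30,0,18] → X  [on edge]
    (5,6)@(11, 13): e=[42,0,6] → X  [on edge]
    (4,7)@(9, 15): e=[54,0,-6] → .  [on edge]
    (3,8)@(7, 17): e=[66,0,-18] → .  [on edge]
  covered (8 px):
    . . . . . . . . . . . .
    . . . . . . . . X . . .
    . . . . . . . . X . . .
    . . . . . . . X X . . .
    . . . . . . X X . . . .
    . . . . . . X . . . . .
    . . . . . X . . . . . .
    . . . . . . . . . . . .
    . . . . . . . . . . . .
T3:
  2·area = 140  (B↔C swapped to make it positive)
  edge (24, 16)→(8, 12): d=(-16,-4) inclusive
  edge (8, 12)→(23, 7): d=(15,-5) inclusive
  edge (23, 7)→(24, 16): d=(1,9) inclusive
    (11,3)@(23, 7): e=[140,0,0] → X  [on edge]
    (8,4)@(17, 9): e=[84,0,56] → X  [on edge]
    (9,4)@(19, 9): e=[92,10,38] → X
    (10,4)@(21, 9): e=[100,20,20] → X
    (5,5)@(11, 11): e=[28,0,112] → X  [on edge]
    (6,5)@(13, 11): e=[36,10,94] → X
    (7,5)@(15, 11): e=[44,20,76] → X
    (2,6)@(5, 13): e=[-28,0,168] → .  [on edge]
    (5,6)@(11, 13): e=[-4,30,114] → .
    (6,6)@(13, 13): e=[4,40,96] → X
    (6,7)@(13, 15): e=[-28,70,98] → .
    (7,7)@(15, 15): e=[-20,80,80] → .
  covered (20 px):
    . . . . . . . . . . . .
    . . . . . . . . . . . .
    . . . . . . . . . . . .
    . . . . . . . . . . . X
    . . . . . . . . X X X X
    . . . . . X X X X X X X
    . . . . . . X X X X X X
    . . . . . . . . . . X X
    . . . . . . . . . . . .
T4:
  2·area = 176
  edge (24, 8)→(18, 16): d=(-6,8) inclusive
  edge (18, 16)→(8, 0): d=(-10,-16) inclusive
  edge (8, 0)→(24, 8): d=(16,8) inclusive
    (4,0)@(9, 1): e=[162,6,8] → X
    (5,0)@(11, 1): e=[146,38,-8] → .
    (4,1)@(9, 3): e=[150,-14,40] → .
    (5,1)@(11, 3): e=[134,18,24] → X
    (6,1)@(13, 3): e=[118,50,8] → X
    (7,1)@(15, 3): e=[102,82,-8] → .
    (5,2)@(11, 5): e=[122,-2,56] → .
    (6,2)@(13, 5): e=[106,30,40] → X
    (7,2)@(15, 5): e=[90,62,24] → X
    (8,2)@(17, 5): e=[74,94,8] → X
    (9,2)@(19, 5): e=[58,126,-8] → .
    (6,3)@(13, 7): e=[94,10,72] → X
  covered (22 px):
    . . . . X . . . . . . .
    . . . . . X X . . . . .
    . . . . . . X X X . . .
    . . . . . . X X X X X .
    . . . . . . . X X X X X
    . . . . . . . X X X X .
    . . . . . . . . X X . .
    . . . . . . . . . . . .
    . . . . . . . . . . . .

Z-buffer (winner per pixel, '.' = empty):
  . . . . 4 . . . . 0 . .
  . . . . . 4 4 0 2 0 . .
  . . . . . 0 4 4 4 0 . .
  . . . . . . 4 4 4 4 4 3
  . . . 1 1 1 2 4 4 4 4 4
  1 1 1 1 1 3 3 4 4 4 4 3
  . . . . . 2 3 3 4 4 3 3
  . . . . . . . . . . 3 3
  . . . . . . . . . . . .

Final: 4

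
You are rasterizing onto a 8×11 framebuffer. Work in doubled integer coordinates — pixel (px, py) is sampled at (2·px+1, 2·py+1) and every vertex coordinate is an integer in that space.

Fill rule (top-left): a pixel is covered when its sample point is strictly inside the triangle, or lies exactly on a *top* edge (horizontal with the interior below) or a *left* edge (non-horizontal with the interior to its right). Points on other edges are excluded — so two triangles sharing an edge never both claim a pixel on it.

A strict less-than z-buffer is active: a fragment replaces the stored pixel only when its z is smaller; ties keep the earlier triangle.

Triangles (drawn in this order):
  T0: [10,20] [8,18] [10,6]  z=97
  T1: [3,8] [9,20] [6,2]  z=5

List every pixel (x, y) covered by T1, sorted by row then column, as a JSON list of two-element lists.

T0:
  2·area = 28
  edge (10, 20)→(8, 18): d=(-2,-2) top-left  bias=+0
  edge (8, 18)→(10, 6): d=(2,-12) top-left  bias=+0
  edge (10, 6)→(10, 20): d=(0,14) right/bottom  bias=-1
    (0,5)@(1, 11): e=[0,-98,126] → .  [on edge]
    (1,6)@(3, 13): e=[0,-70,98] → .  [on edge]
    (4,6)@(9, 13): e=[12,2,14] → X
    (5,6)@(11, 13): e=[16,26,-14] → .
    (2,7)@(5, 15): e=[0,-42,70] → .  [on edge]
    (4,7)@(9, 15): e=[8,6,14] → X
    (5,7)@(11, 15): e=[12,30,-14] → .
    (3,8)@(7, 17): e=[0,-14,42] → .  [on edge]
    (4,8)@(9, 17): e=[4,10,14] → X
    (5,8)@(11, 17): e=[8,34,-14] → .
    (4,9)@(9, 19): e=[0,14,14] → X  [on edge]
    (5,9)@(11, 19): e=[4,38,-14] → .
    (5,10)@(11, 21): e=[0,42,-14] → .  [on edge]
  covered (4 px):
    . . . . . . . .
    . . . . . . . .
    . . . . . . . .
    . . . . . . . .
    . . . . . . . .
    . . . . . . . .
    . . . . X . . .
    . . . . X . . .
    . . . . X . . .
    . . . . X . . .
    . . . . . . . .
T1:
  2·area = 72  (B↔C swapped to make it positive)
  edge (3, 8)→(6, 2): d=(3,-6) top-left  bias=+0
  edge (6, 2)→(9, 20): d=(3,18) right/bottom  bias=-1
  edge (9, 20)→(3, 8): d=(-6,-12) top-left  bias=+0
    (2,2)@(5, 5): e=[3,27,42] → X
    (3,2)@(7, 5): e=[15,-9,66] → .
    (2,3)@(5, 7): e=[9,33,30] → X
    (3,3)@(7, 7): e=[21,-3,54] → .
    (2,4)@(5, 9): e=[15,39,18] → X
    (3,4)@(7, 9): e=[27,3,42] → X
    (4,4)@(9, 9): e=[39,-33,66] → .
    (2,5)@(5, 11): e=[21,45,6] → X
    (4,5)@(9, 11): e=[45,-27,54] → .
    (2,6)@(5, 13): e=[27,51,-6] → .
    (3,6)@(7, 13): e=[39,15,18] → X
    (4,6)@(9, 13): e=[51,-21,42] → .
  covered (8 px):
    . . . . . . . .
    . . . . . . . .
    . . X . . . . .
    . . X . . . . .
    . . X X . . . .
    . . X X . . . .
    . . . X . . . .
    . . . X . . . .
    . . . . . . . .
    . . . . . . . .
    . . . . . . . .

Result: [[2,2],[2,3],[2,4],[3,4],[2,5],[3,5],[3,6],[3,7]]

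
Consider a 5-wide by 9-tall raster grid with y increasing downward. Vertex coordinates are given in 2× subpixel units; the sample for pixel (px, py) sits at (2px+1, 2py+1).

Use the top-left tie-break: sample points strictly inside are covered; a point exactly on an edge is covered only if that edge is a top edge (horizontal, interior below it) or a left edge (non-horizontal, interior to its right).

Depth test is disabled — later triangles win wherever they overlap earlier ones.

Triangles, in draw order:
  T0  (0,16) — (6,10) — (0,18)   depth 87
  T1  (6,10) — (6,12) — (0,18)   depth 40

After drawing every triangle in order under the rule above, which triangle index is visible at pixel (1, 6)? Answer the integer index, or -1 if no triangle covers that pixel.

T0:
  2·area = 12
  edge (0, 16)→(6, 10): d=(6,-6) top-left  bias=+0
  edge (6, 10)→(0, 18): d=(-6,8) right/bottom  bias=-1
  edge (0, 18)→(0, 16): d=(0,-2) top-left  bias=+0
    (4,3)@(9, 7): e=[0,-6,18] → .  [on edge]
    (3,4)@(7, 9): e=[0,-2,14] → .  [on edge]
    (2,5)@(5, 11): e=[0,2,10] → X  [on edge]
    (3,5)@(7, 11): e=[12,-14,14] → .
    (1,6)@(3, 13): e=[0,6,6] → X  [on edge]
    (2,6)@(5, 13): e=[12,-10,10] → .
    (0,7)@(1, 15): e=[0,10,2] → X  [on edge]
    (1,7)@(3, 15): e=[12,-6,6] → .
    (0,8)@(1, 17): e=[12,-2,2] → .
  covered (3 px):
    . . . . .
    . . . . .
    . . . . .
    . . . . .
    . . . . .
    . . X . .
    . X . . .
    X . . . .
    . . . . .
T1:
  2·area = 12
  edge (6, 10)→(6, 12): d=(0,2) right/bottom  bias=-1
  edge (6, 12)→(0, 18): d=(-6,6) right/bottom  bias=-1
  edge (0, 18)→(6, 10): d=(6,-8) top-left  bias=+0
    (4,4)@(9, 9): e=[-6,0,18] → .  [on edge]
    (3,5)@(7, 11): e=[-2,0,14] → .  [on edge]
    (2,6)@(5, 13): e=[2,0,10] → .  [on edge]
    (1,7)@(3, 15): e=[6,0,6] → .  [on edge]
    (0,8)@(1, 17): e=[10,0,2] → .  [on edge]
  covered (0 px):
    . . . . .
    . . . . .
    . . . . .
    . . . . .
    . . . . .
    . . . . .
    . . . . .
    . . . . .
    . . . . .

Z-buffer (winner per pixel, '.' = empty):
  . . . . .
  . . . . .
  . . . . .
  . . . . .
  . . . . .
  . . 0 . .
  . 0 . . .
  0 . . . .
  . . . . .

Final: 0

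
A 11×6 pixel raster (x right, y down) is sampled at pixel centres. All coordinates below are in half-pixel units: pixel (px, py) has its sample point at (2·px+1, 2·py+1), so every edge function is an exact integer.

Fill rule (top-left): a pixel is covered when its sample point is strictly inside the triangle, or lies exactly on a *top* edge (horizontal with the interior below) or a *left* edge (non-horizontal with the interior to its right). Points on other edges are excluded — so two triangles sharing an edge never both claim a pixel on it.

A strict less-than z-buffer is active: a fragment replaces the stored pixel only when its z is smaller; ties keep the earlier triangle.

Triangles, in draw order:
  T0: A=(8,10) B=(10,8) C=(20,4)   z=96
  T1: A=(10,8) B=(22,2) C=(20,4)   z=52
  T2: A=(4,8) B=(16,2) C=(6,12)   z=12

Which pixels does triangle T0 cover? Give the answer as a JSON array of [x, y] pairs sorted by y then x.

T0:
  2·area = 12
  edge (8, 10)→(10, 8): d=(2,-2) top-left  bias=+0
  edge (10, 8)→(20, 4): d=(10,-4) top-left  bias=+0
  edge (20, 4)→(8, 10): d=(-12,6) right/bottom  bias=-1
    (8,0)@(17, 1): e=[0,-42,54] → ·  [on edge]
    (7,1)@(15, 3): e=[0,-30,42] → ·  [on edge]
    (6,2)@(13, 5): e=[0,-18,30] → ·  [on edge]
    (5,3)@(11, 7): e=[0,-6,18] → ·  [on edge]
    (6,3)@(13, 7): e=[4,2,6] → █
    (7,3)@(15, 7): e=[8,10,-6] → ·
    (4,4)@(9, 9): e=[0,6,6] → █  [on edge]
    (5,4)@(11, 9): e=[4,14,-6] → ·
    (6,4)@(13, 9): e=[8,22,-18] → ·
    (3,5)@(7, 11): e=[0,18,-6] → ·  [on edge]
    (4,5)@(9, 11): e=[4,26,-18] → ·
  covered (2 px):
    · · · · · · · · · · ·
    · · · · · · · · · · ·
    · · · · · · · · · · ·
    · · · · · · █ · · · ·
    · · · · █ · · · · · ·
    · · · · · · · · · · ·
T1:
  2·area = 12
  edge (10, 8)→(22, 2): d=(12,-6) top-left  bias=+0
  edge (22, 2)→(20, 4): d=(-2,2) right/bottom  bias=-1
  edge (20, 4)→(10, 8): d=(-10,4) right/bottom  bias=-1
    (10,1)@(21, 3): e=[6,0,6] → ·  [on edge]
    (8,2)@(17, 5): e=[6,4,2] → █
    (9,2)@(19, 5): e=[18,0,-6] → ·  [on edge]
    (8,3)@(17, 7): e=[30,0,-18] → ·  [on edge]
    (7,4)@(15, 9): e=[42,0,-30] → ·  [on edge]
    (6,5)@(13, 11): e=[54,0,-42] → ·  [on edge]
  covered (1 px):
    · · · · · · · · · · ·
    · · · · · · · · · · ·
    · · · · · · · · █ · ·
    · · · · · · · · · · ·
    · · · · · · · · · · ·
    · · · · · · · · · · ·
T2:
  2·area = 60
  edge (4, 8)→(16, 2): d=(12,-6) top-left  bias=+0
  edge (16, 2)→(6, 12): d=(-10,10) right/bottom  bias=-1
  edge (6, 12)→(4, 8): d=(-2,-4) top-left  bias=+0
    (8,0)@(17, 1): e=[-6,0,66] → ·  [on edge]
    (7,1)@(15, 3): e=[6,0,54] → ·  [on edge]
    (5,2)@(11, 5): e=[6,20,34] → █
    (6,2)@(13, 5): e=[18,0,42] → ·  [on edge]
    (3,3)@(7, 7): e=[6,40,14] → █
    (4,3)@(9, 7): e=[18,20,22] → █
    (5,3)@(11, 7): e=[30,0,30] → ·  [on edge]
    (2,4)@(5, 9): e=[18,40,2] → █
    (4,4)@(9, 9): e=[42,0,18] → ·  [on edge]
    (2,5)@(5, 11): e=[42,20,-2] → ·
    (3,5)@(7, 11): e=[54,0,6] → ·  [on edge]
  covered (5 px):
    · · · · · · · · · · ·
    · · · · · · · · · · ·
    · · · · · █ · · · · ·
    · · · █ █ · · · · · ·
    · · █ █ · · · · · · ·
    · · · · · · · · · · ·

Final: [[6,3],[4,4]]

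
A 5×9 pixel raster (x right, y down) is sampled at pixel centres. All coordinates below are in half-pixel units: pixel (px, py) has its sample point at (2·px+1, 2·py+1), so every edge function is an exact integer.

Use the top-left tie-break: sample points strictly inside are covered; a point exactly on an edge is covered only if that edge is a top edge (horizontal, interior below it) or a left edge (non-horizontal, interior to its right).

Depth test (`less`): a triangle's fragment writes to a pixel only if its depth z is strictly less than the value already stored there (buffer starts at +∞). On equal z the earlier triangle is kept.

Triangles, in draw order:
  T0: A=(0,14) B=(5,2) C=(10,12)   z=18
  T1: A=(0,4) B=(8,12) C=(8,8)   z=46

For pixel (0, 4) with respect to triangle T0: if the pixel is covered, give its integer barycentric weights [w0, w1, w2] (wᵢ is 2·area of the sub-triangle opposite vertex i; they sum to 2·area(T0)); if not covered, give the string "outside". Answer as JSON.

T0:
  2·area = 110
  edge (0, 14)→(5, 2): d=(5,-12) top-left  bias=+0
  edge (5, 2)→(10, 12): d=(5,10) right/bottom  bias=-1
  edge (10, 12)→(0, 14): d=(-10,2) right/bottom  bias=-1
    (2,1)@(5, 3): e=[5,5,100] → X
    (3,1)@(7, 3): e=[29,-15,96] → .
    (2,2)@(5, 5): e=[15,15,80] → X
    (3,2)@(7, 5): e=[39,-5,76] → .
    (1,3)@(3, 7): e=[1,45,64] → X
    (3,3)@(7, 7): e=[49,5,56] → X
    (4,3)@(9, 7): e=[73,-15,52] → .
    (1,4)@(3, 9): e=[11,55,44] → X
    (4,4)@(9, 9): e=[83,-5,32] → .
    (1,5)@(3, 11): e=[21,65,24] → X
    (4,5)@(9, 11): e=[93,5,12] → X
    (0,6)@(1, 13): e=[7,95,8] → X
    (2,6)@(5, 13): e=[55,55,0] → .  [on edge]
  covered (14 px):
    . . . . .
    . . X . .
    . . X . .
    . X X X .
    . X X X .
    . X X X X
    X X . . .
    . . . . .
    . . . . .
T1:
  2·area = 32  (B↔C swapped to make it positive)
  edge (0, 4)→(8, 8): d=(8,4) right/bottom  bias=-1
  edge (8, 8)→(8, 12): d=(0,4) right/bottom  bias=-1
  edge (8, 12)→(0, 4): d=(-8,-8) top-left  bias=+0
    (0,2)@(1, 5): e=[4,28,0] → X  [on edge]
    (1,2)@(3, 5): e=[-4,20,16] → .
    (0,3)@(1, 7): e=[20,28,-16] → .
    (1,3)@(3, 7): e=[12,20,0] → X  [on edge]
    (2,3)@(5, 7): e=[4,12,16] → X
    (3,3)@(7, 7): e=[-4,4,32] → .
    (1,4)@(3, 9): e=[28,20,-16] → .
    (2,4)@(5, 9): e=[20,12,0] → X  [on edge]
    (3,4)@(7, 9): e=[12,4,16] → X
    (4,4)@(9, 9): e=[4,-4,32] → .
    (2,5)@(5, 11): e=[36,12,-16] → .
    (3,5)@(7, 11): e=[28,4,0] → X  [on edge]
    (4,6)@(9, 13): e=[36,-4,0] → .  [on edge]
  covered (6 px):
    . . . . .
    . . . . .
    X . . . .
    . X X . .
    . . X X .
    . . . X .
    . . . . .
    . . . . .
    . . . . .

Final: "outside"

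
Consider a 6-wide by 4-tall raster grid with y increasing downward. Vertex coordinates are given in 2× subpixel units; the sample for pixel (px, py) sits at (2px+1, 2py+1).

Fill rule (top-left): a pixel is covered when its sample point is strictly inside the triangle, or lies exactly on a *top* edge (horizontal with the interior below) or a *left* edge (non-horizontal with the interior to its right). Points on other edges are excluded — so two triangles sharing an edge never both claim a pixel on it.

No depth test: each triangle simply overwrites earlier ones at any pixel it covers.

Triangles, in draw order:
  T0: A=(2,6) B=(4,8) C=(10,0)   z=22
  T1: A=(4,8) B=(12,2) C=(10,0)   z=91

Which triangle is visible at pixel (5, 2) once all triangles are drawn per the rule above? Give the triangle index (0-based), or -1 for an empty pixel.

T0:
  2·area = 28  (B↔C swapped to make it positive)
  edge (2, 6)→(10, 0): d=(8,-6) top-left  bias=+0
  edge (10, 0)→(4, 8): d=(-6,8) right/bottom  bias=-1
  edge (4, 8)→(2, 6): d=(-2,-2) top-left  bias=+0
    (4,0)@(9, 1): e=[2,2,24] → █
    (5,0)@(11, 1): e=[14,-14,28] → ·
    (3,1)@(7, 3): e=[6,6,16] → █
    (4,1)@(9, 3): e=[18,-10,20] → ·
    (0,2)@(1, 5): e=[-14,42,0] → ·  [on edge]
    (2,2)@(5, 5): e=[10,10,8] → █
    (3,2)@(7, 5): e=[22,-6,12] → ·
    (1,3)@(3, 7): e=[14,14,0] → █  [on edge]
    (2,3)@(5, 7): e=[26,-2,4] → ·
  covered (4 px):
    · · · · █ ·
    · · · █ · ·
    · · █ · · ·
    · █ · · · ·
T1:
  2·area = 28  (B↔C swapped to make it positive)
  edge (4, 8)→(10, 0): d=(6,-8) top-left  bias=+0
  edge (10, 0)→(12, 2): d=(2,2) right/bottom  bias=-1
  edge (12, 2)→(4, 8): d=(-8,6) right/bottom  bias=-1
    (5,0)@(11, 1): e=[14,0,14] → ·  [on edge]
    (4,1)@(9, 3): e=[10,8,10] → █
    (5,1)@(11, 3): e=[26,4,-2] → ·
    (3,2)@(7, 5): e=[6,16,6] → █
    (4,2)@(9, 5): e=[22,12,-6] → ·
    (2,3)@(5, 7): e=[2,24,2] → █
    (3,3)@(7, 7): e=[18,20,-10] → ·
  covered (3 px):
    · · · · · ·
    · · · · █ ·
    · · · █ · ·
    · · █ · · ·

Z-buffer (winner per pixel, '.' = empty):
  . . . . 0 .
  . . . 0 1 .
  . . 0 1 . .
  . 0 1 . . .

Final: -1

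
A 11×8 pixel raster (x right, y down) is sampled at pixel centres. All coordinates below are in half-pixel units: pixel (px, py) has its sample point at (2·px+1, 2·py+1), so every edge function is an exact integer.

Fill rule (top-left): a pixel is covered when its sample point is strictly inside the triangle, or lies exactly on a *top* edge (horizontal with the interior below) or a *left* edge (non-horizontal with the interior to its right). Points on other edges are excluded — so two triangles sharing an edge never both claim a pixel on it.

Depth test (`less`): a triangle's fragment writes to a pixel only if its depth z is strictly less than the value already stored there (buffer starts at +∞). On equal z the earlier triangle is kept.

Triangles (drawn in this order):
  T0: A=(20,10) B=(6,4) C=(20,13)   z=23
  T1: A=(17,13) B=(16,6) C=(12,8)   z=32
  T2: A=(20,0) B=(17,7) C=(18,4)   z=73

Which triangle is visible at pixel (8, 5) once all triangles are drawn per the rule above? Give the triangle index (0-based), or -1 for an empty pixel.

T0:
  2·area = 42  (B↔C swapped to make it positive)
  edge (20, 10)→(20, 13): d=(0,3) right/bottom  bias=-1
  edge (20, 13)→(6, 4): d=(-14,-9) top-left  bias=+0
  edge (6, 4)→(20, 10): d=(14,6) right/bottom  bias=-1
    (5,3)@(11, 7): e=[27,3,12] → #
    (6,3)@(13, 7): e=[21,21,0] → ·  [on edge]
    (5,4)@(11, 9): e=[27,-25,40] → ·
    (7,4)@(15, 9): e=[15,11,16] → #
    (8,4)@(17, 9): e=[9,29,4] → #
    (9,4)@(19, 9): e=[3,47,-8] → ·
    (7,5)@(15, 11): e=[15,-17,44] → ·
    (8,5)@(17, 11): e=[9,1,32] → #
    (9,5)@(19, 11): e=[3,19,20] → #
    (10,5)@(21, 11): e=[-3,37,8] → ·
    (8,6)@(17, 13): e=[9,-27,60] → ·
    (9,6)@(19, 13): e=[3,-9,48] → ·
  covered (5 px):
    · · · · · · · · · · ·
    · · · · · · · · · · ·
    · · · · · · · · · · ·
    · · · · · # · · · · ·
    · · · · · · · # # · ·
    · · · · · · · · # # ·
    · · · · · · · · · · ·
    · · · · · · · · · · ·
T1:
  2·area = 30  (B↔C swapped to make it positive)
  edge (17, 13)→(12, 8): d=(-5,-5) top-left  bias=+0
  edge (12, 8)→(16, 6): d=(4,-2) top-left  bias=+0
  edge (16, 6)→(17, 13): d=(1,7) right/bottom  bias=-1
    (2,0)@(5, 1): e=[0,-42,72] → ·  [on edge]
    (3,1)@(7, 3): e=[0,-30,60] → ·  [on edge]
    (4,2)@(9, 5): e=[0,-18,48] → ·  [on edge]
    (5,3)@(11, 7): e=[0,-6,36] → ·  [on edge]
    (7,3)@(15, 7): e=[20,2,8] → #
    (8,3)@(17, 7): e=[30,6,-6] → ·
    (6,4)@(13, 9): e=[0,6,24] → #  [on edge]
    (8,4)@(17, 9): e=[20,14,-4] → ·
    (6,5)@(13, 11): e=[-10,14,26] → ·
    (7,5)@(15, 11): e=[0,18,12] → #  [on edge]
    (8,5)@(17, 11): e=[10,22,-2] → ·
    (7,6)@(15, 13): e=[-10,26,14] → ·
    (8,6)@(17, 13): e=[0,30,0] → ·  [on edge]
    (9,7)@(19, 15): e=[0,42,-12] → ·  [on edge]
  covered (4 px):
    · · · · · · · · · · ·
    · · · · · · · · · · ·
    · · · · · · · · · · ·
    · · · · · · · # · · ·
    · · · · · · # # · · ·
    · · · · · · · # · · ·
    · · · · · · · · · · ·
    · · · · · · · · · · ·
T2:
  2·area = 2
  edge (20, 0)→(17, 7): d=(-3,7) right/bottom  bias=-1
  edge (17, 7)→(18, 4): d=(1,-3) top-left  bias=+0
  edge (18, 4)→(20, 0): d=(2,-4) top-left  bias=+0
    (9,0)@(19, 1): e=[4,0,-2] → ·  [on edge]
    (8,3)@(17, 7): e=[0,0,2] → ·  [on edge]
    (7,6)@(15, 13): e=[-4,0,6] → ·  [on edge]
  covered (0 px):
    · · · · · · · · · · ·
    · · · · · · · · · · ·
    · · · · · · · · · · ·
    · · · · · · · · · · ·
    · · · · · · · · · · ·
    · · · · · · · · · · ·
    · · · · · · · · · · ·
    · · · · · · · · · · ·

Z-buffer (winner per pixel, '.' = empty):
  . . . . . . . . . . .
  . . . . . . . . . . .
  . . . . . . . . . . .
  . . . . . 0 . 1 . . .
  . . . . . . 1 0 0 . .
  . . . . . . . 1 0 0 .
  . . . . . . . . . . .
  . . . . . . . . . . .

Answer: 0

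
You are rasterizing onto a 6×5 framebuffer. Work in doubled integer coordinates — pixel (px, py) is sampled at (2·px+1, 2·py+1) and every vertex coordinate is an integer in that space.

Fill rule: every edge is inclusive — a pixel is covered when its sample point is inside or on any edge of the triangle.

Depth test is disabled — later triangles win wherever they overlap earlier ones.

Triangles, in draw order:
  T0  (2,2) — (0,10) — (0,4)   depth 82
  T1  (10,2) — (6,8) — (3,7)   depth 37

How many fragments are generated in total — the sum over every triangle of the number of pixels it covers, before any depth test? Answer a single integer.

T0:
  2·area = 12
  edge (2, 2)→(0, 10): d=(-2,8) inclusive
  edge (0, 10)→(0, 4): d=(0,-6) inclusive
  edge (0, 4)→(2, 2): d=(2,-2) inclusive
    (1,0)@(3, 1): e=[-6,18,0] → ·  [on edge]
    (0,1)@(1, 3): e=[6,6,0] → #  [on edge]
    (1,1)@(3, 3): e=[-10,18,4] → ·
    (0,2)@(1, 5): e=[2,6,4] → #
    (1,2)@(3, 5): e=[-14,18,8] → ·
    (0,3)@(1, 7): e=[-2,6,8] → ·
  covered (2 px):
    · · · · · ·
    # · · · · ·
    # · · · · ·
    · · · · · ·
    · · · · · ·
T1:
  2·area = 22
  edge (10, 2)→(6, 8): d=(-4,6) inclusive
  edge (6, 8)→(3, 7): d=(-3,-1) inclusive
  edge (3, 7)→(10, 2): d=(7,-5) inclusive
    (4,1)@(9, 3): e=[2,18,2] → #
    (5,1)@(11, 3): e=[-10,20,12] → ·
    (3,2)@(7, 5): e=[6,10,6] → #
    (4,2)@(9, 5): e=[-6,12,16] → ·
    (1,3)@(3, 7): e=[22,0,0] → #  [on edge]
    (2,3)@(5, 7): e=[10,2,10] → #
    (3,3)@(7, 7): e=[-2,4,20] → ·
    (1,4)@(3, 9): e=[14,-6,14] → ·
    (2,4)@(5, 9): e=[2,-4,24] → ·
    (4,4)@(9, 9): e=[-22,0,44] → ·  [on edge]
  covered (4 px):
    · · · · · ·
    · · · · # ·
    · · · # · ·
    · # # · · ·
    · · · · · ·

Final: 6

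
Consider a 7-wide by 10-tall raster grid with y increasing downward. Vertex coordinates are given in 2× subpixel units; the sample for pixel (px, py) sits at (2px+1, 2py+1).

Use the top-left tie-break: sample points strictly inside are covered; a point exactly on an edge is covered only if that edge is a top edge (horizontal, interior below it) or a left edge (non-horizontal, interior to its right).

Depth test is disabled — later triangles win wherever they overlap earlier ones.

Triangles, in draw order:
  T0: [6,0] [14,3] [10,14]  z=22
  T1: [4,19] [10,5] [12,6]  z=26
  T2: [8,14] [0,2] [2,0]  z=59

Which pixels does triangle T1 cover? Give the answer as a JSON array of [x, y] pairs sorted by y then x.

T0:
  2·area = 100
  edge (6, 0)→(14, 3): d=(8,3) right/bottom  bias=-1
  edge (14, 3)→(10, 14): d=(-4,11) right/bottom  bias=-1
  edge (10, 14)→(6, 0): d=(-4,-14) top-left  bias=+0
    (3,0)@(7, 1): e=[5,85,10] → █
    (4,0)@(9, 1): e=[-1,63,38] → ·
    (3,1)@(7, 3): e=[21,77,2] → █
    (4,1)@(9, 3): e=[15,55,30] → █
    (5,1)@(11, 3): e=[9,33,58] → █
    (6,1)@(13, 3): e=[3,11,86] → █
    (3,2)@(7, 5): e=[37,69,-6] → ·
    (4,2)@(9, 5): e=[31,47,22] → █
    (4,3)@(9, 7): e=[47,39,14] → █
    (6,3)@(13, 7): e=[35,-5,70] → ·
    (4,4)@(9, 9): e=[63,31,6] → █
    (6,4)@(13, 9): e=[51,-13,62] → ·
  covered (13 px):
    · · · █ · · ·
    · · · █ █ █ █
    · · · · █ █ █
    · · · · █ █ ·
    · · · · █ █ ·
    · · · · · █ ·
    · · · · · · ·
    · · · · · · ·
    · · · · · · ·
    · · · · · · ·
T1:
  2·area = 34
  edge (4, 19)→(10, 5): d=(6,-14) top-left  bias=+0
  edge (10, 5)→(12, 6): d=(2,1) right/bottom  bias=-1
  edge (12, 6)→(4, 19): d=(-8,13) right/bottom  bias=-1
    (5,3)@(11, 7): e=[26,3,5] → █
    (6,3)@(13, 7): e=[54,1,-21] → ·
    (4,4)@(9, 9): e=[10,9,15] → █
    (5,4)@(11, 9): e=[38,7,-11] → ·
    (4,5)@(9, 11): e=[22,13,-1] → ·
    (3,6)@(7, 13): e=[6,19,9] → █
    (4,6)@(9, 13): e=[34,17,-17] → ·
    (3,7)@(7, 15): e=[18,23,-7] → ·
    (2,8)@(5, 17): e=[2,29,3] → █
    (3,8)@(7, 17): e=[30,27,-23] → ·
    (2,9)@(5, 19): e=[14,33,-13] → ·
  covered (4 px):
    · · · · · · ·
    · · · · · · ·
    · · · · · · ·
    · · · · · █ ·
    · · · · █ · ·
    · · · · · · ·
    · · · █ · · ·
    · · · · · · ·
    · · █ · · · ·
    · · · · · · ·
T2:
  2·area = 40
  edge (8, 14)→(0, 2): d=(-8,-12) top-left  bias=+0
  edge (0, 2)→(2, 0): d=(2,-2) top-left  bias=+0
  edge (2, 0)→(8, 14): d=(6,14) right/bottom  bias=-1
    (0,0)@(1, 1): e=[20,0,20] → █  [on edge]
    (1,0)@(3, 1): e=[44,4,-8] → ·
    (0,1)@(1, 3): e=[4,4,32] → █
    (1,1)@(3, 3): e=[28,8,4] → █
    (2,1)@(5, 3): e=[52,12,-24] → ·
    (0,2)@(1, 5): e=[-12,8,44] → ·
    (1,2)@(3, 5): e=[12,12,16] → █
    (2,2)@(5, 5): e=[36,16,-12] → ·
    (1,3)@(3, 7): e=[-4,16,28] → ·
    (2,3)@(5, 7): e=[20,20,0] → ·  [on edge]
    (2,4)@(5, 9): e=[4,24,12] → █
    (3,4)@(7, 9): e=[28,28,-16] → ·
  covered (5 px):
    █ · · · · · ·
    █ █ · · · · ·
    · █ · · · · ·
    · · · · · · ·
    · · █ · · · ·
    · · · · · · ·
    · · · · · · ·
    · · · · · · ·
    · · · · · · ·
    · · · · · · ·

Final: [[5,3],[4,4],[3,6],[2,8]]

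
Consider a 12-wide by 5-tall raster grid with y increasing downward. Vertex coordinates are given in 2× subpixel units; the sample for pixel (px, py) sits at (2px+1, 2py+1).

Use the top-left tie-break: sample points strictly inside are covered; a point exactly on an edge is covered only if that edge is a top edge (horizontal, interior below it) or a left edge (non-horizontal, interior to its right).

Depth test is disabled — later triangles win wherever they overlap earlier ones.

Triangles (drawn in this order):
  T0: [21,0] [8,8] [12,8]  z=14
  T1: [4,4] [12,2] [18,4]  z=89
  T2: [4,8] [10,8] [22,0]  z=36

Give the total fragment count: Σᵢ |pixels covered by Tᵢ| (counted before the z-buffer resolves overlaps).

T0:
  2·area = 32  (B↔C swapped to make it positive)
  edge (21, 0)→(12, 8): d=(-9,8) right/bottom  bias=-1
  edge (12, 8)→(8, 8): d=(-4,0) right/bottom  bias=-1
  edge (8, 8)→(21, 0): d=(13,-8) top-left  bias=+0
    (8,1)@(17, 3): e=[5,20,7] → X
    (9,1)@(19, 3): e=[-11,20,23] → .
    (6,2)@(13, 5): e=[19,12,1] → X
    (7,2)@(15, 5): e=[3,12,17] → X
    (8,2)@(17, 5): e=[-13,12,33] → .
    (5,3)@(11, 7): e=[17,4,11] → X
    (7,3)@(15, 7): e=[-15,4,43] → .
    (5,4)@(11, 9): e=[-1,-4,37] → .
    (6,4)@(13, 9): e=[-17,-4,53] → .
  covered (5 px):
    . . . . . . . . . . . .
    . . . . . . . . X . . .
    . . . . . . X X . . . .
    . . . . . X X . . . . .
    . . . . . . . . . . . .
T1:
  2·area = 28
  edge (4, 4)→(12, 2): d=(8,-2) top-left  bias=+0
  edge (12, 2)→(18, 4): d=(6,2) right/bottom  bias=-1
  edge (18, 4)→(4, 4): d=(-14,0) right/bottom  bias=-1
    (4,0)@(9, 1): e=[-14,0,42] → .  [on edge]
    (4,1)@(9, 3): e=[2,12,14] → X
    (5,1)@(11, 3): e=[6,8,14] → X
    (6,1)@(13, 3): e=[10,4,14] → X
    (7,1)@(15, 3): e=[14,0,14] → .  [on edge]
    (4,2)@(9, 5): e=[18,24,-14] → .
    (5,2)@(11, 5): e=[22,20,-14] → .
    (6,2)@(13, 5): e=[26,16,-14] → .
    (10,2)@(21, 5): e=[42,0,-14] → .  [on edge]
  covered (3 px):
    . . . . . . . . . . . .
    . . . . X X X . . . . .
    . . . . . . . . . . . .
    . . . . . . . . . . . .
    . . . . . . . . . . . .
T2:
  2·area = 48  (B↔C swapped to make it positive)
  edge (4, 8)→(22, 0): d=(18,-8) top-left  bias=+0
  edge (22, 0)→(10, 8): d=(-12,8) right/bottom  bias=-1
  edge (10, 8)→(4, 8): d=(-6,0) right/bottom  bias=-1
    (8,1)@(17, 3): e=[14,4,30] → X
    (9,1)@(19, 3): e=[30,-12,30] → .
    (5,2)@(11, 5): e=[2,28,18] → X
    (6,2)@(13, 5): e=[18,12,18] → X
    (7,2)@(15, 5): e=[34,-4,18] → .
    (8,2)@(17, 5): e=[50,-20,18] → .
    (3,3)@(7, 7): e=[6,36,6] → X
    (4,3)@(9, 7): e=[22,20,6] → X
    (6,3)@(13, 7): e=[54,-12,6] → .
    (3,4)@(7, 9): e=[42,12,-6] → .
    (4,4)@(9, 9): e=[58,-4,-6] → .
    (5,4)@(11, 9): e=[74,-20,-6] → .
  covered (6 px):
    . . . . . . . . . . . .
    . . . . . . . . X . . .
    . . . . . X X . . . . .
    . . . X X X . . . . . .
    . . . . . . . . . . . .

Answer: 14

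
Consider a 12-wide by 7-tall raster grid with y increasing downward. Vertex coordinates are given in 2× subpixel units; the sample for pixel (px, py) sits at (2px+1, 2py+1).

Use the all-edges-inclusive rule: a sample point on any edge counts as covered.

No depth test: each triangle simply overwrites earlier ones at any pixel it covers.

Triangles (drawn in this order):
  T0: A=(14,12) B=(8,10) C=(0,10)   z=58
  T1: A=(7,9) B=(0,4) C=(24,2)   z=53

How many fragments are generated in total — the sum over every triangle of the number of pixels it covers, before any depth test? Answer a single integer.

T0:
  2·area = 16  (B↔C swapped to make it positive)
  edge (14, 12)→(0, 10): d=(-14,-2) inclusive
  edge (0, 10)→(8, 10): d=(8,0) inclusive
  edge (8, 10)→(14, 12): d=(6,2) inclusive
    (2,4)@(5, 9): e=[24,-8,0] → .  [on edge]
    (3,5)@(7, 11): e=[0,8,8] → X  [on edge]
    (4,5)@(9, 11): e=[4,8,4] → X
    (5,5)@(11, 11): e=[8,8,0] → X  [on edge]
    (6,5)@(13, 11): e=[12,8,-4] → .
    (3,6)@(7, 13): e=[-28,24,20] → .
    (4,6)@(9, 13): e=[-24,24,16] → .
    (5,6)@(11, 13): e=[-20,24,12] → .
    (8,6)@(17, 13): e=[-8,24,0] → .  [on edge]
    (10,6)@(21, 13): e=[0,24,-8] → .  [on edge]
  covered (3 px):
    . . . . . . . . . . . .
    . . . . . . . . . . . .
    . . . . . . . . . . . .
    . . . . . . . . . . . .
    . . . . . . . . . . . .
    . . . X X X . . . . . .
    . . . . . . . . . . . .
T1:
  2·area = 134
  edge (7, 9)→(0, 4): d=(-7,-5) inclusive
  edge (0, 4)→(24, 2): d=(24,-2) inclusive
  edge (24, 2)→(7, 9): d=(-17,7) inclusive
    (6,1)@(13, 3): e=[72,2,60] → X
    (7,1)@(15, 3): e=[82,6,46] → X
    (8,1)@(17, 3): e=[92,10,32] → X
    (9,1)@(19, 3): e=[102,14,18] → X
    (10,1)@(21, 3): e=[112,18,4] → X
    (11,1)@(23, 3): e=[122,22,-10] → .
    (1,2)@(3, 5): e=[8,30,96] → X
    (2,2)@(5, 5): e=[18,34,82] → X
    (3,2)@(7, 5): e=[28,38,68] → X
    (4,2)@(9, 5): e=[38,42,54] → X
    (5,2)@(11, 5): e=[48,46,40] → X
    (8,2)@(17, 5): e=[78,58,-2] → .
    (3,4)@(7, 9): e=[0,134,0] → X  [on edge]
  covered (17 px):
    . . . . . . . . . . . .
    . . . . . . X X X X X .
    . X X X X X X X . . . .
    . . X X X X . . . . . .
    . . . X . . . . . . . .
    . . . . . . . . . . . .
    . . . . . . . . . . . .

Final: 20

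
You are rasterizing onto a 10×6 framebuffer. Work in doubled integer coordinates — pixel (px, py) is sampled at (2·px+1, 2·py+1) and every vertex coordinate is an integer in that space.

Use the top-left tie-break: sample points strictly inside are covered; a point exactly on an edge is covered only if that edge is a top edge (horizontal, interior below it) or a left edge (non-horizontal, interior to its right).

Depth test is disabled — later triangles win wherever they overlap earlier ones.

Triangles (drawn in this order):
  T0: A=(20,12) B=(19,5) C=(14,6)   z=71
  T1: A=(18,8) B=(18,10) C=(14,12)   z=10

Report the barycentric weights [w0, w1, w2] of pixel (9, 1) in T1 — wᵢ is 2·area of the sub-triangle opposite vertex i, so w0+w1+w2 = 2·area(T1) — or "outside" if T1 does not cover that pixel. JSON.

T0:
  2·area = 36  (B↔C swapped to make it positive)
  edge (20, 12)→(14, 6): d=(-6,-6) top-left  bias=+0
  edge (14, 6)→(19, 5): d=(5,-1) top-left  bias=+0
  edge (19, 5)→(20, 12): d=(1,7) right/bottom  bias=-1
    (4,0)@(9, 1): e=[0,-30,66] → ·  [on edge]
    (5,1)@(11, 3): e=[0,-18,54] → ·  [on edge]
    (6,2)@(13, 5): e=[0,-6,42] → ·  [on edge]
    (9,2)@(19, 5): e=[36,0,0] → ·  [on edge]
    (4,3)@(9, 7): e=[-36,0,72] → ·  [on edge]
    (7,3)@(15, 7): e=[0,6,30] → █  [on edge]
    (8,3)@(17, 7): e=[12,8,16] → █
    (9,3)@(19, 7): e=[24,10,2] → █
    (7,4)@(15, 9): e=[-12,16,32] → ·
    (8,4)@(17, 9): e=[0,18,18] → █  [on edge]
    (8,5)@(17, 11): e=[-12,28,20] → ·
    (9,5)@(19, 11): e=[0,30,6] → █  [on edge]
  covered (6 px):
    · · · · · · · · · ·
    · · · · · · · · · ·
    · · · · · · · · · ·
    · · · · · · · █ █ █
    · · · · · · · · █ █
    · · · · · · · · · █
T1:
  2·area = 8
  edge (18, 8)→(18, 10): d=(0,2) right/bottom  bias=-1
  edge (18, 10)→(14, 12): d=(-4,2) right/bottom  bias=-1
  edge (14, 12)→(18, 8): d=(4,-4) top-left  bias=+0
    (9,3)@(19, 7): e=[-2,10,0] → ·  [on edge]
    (8,4)@(17, 9): e=[2,6,0] → █  [on edge]
    (9,4)@(19, 9): e=[-2,2,8] → ·
    (7,5)@(15, 11): e=[6,2,0] → █  [on edge]
    (8,5)@(17, 11): e=[2,-2,8] → ·
  covered (2 px):
    · · · · · · · · · ·
    · · · · · · · · · ·
    · · · · · · · · · ·
    · · · · · · · · · ·
    · · · · · · · · █ ·
    · · · · · · · █ · ·

Result: "outside"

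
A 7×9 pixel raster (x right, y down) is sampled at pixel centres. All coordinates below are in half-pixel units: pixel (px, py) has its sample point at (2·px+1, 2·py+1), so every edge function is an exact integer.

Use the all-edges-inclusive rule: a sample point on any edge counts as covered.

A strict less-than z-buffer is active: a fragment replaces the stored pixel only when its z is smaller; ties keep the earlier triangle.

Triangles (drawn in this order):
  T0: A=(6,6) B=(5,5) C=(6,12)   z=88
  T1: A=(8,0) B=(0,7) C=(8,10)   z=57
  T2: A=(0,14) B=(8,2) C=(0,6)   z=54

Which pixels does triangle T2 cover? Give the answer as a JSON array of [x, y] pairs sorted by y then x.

T0:
  2·area = 6  (B↔C swapped to make it positive)
  edge (6, 6)→(6, 12): d=(0,6) inclusive
  edge (6, 12)→(5, 5): d=(-1,-7) inclusive
  edge (5, 5)→(6, 6): d=(1,1) inclusive
    (0,0)@(1, 1): e=[30,-24,0] → ·  [on edge]
    (1,1)@(3, 3): e=[18,-12,0] → ·  [on edge]
    (2,2)@(5, 5): e=[6,0,0] → █  [on edge]
    (3,2)@(7, 5): e=[-6,14,-2] → ·
    (2,3)@(5, 7): e=[6,-2,2] → ·
    (3,3)@(7, 7): e=[-6,12,0] → ·  [on edge]
    (4,4)@(9, 9): e=[-18,24,0] → ·  [on edge]
    (5,5)@(11, 11): e=[-30,36,0] → ·  [on edge]
    (6,6)@(13, 13): e=[-42,48,0] → ·  [on edge]
  covered (1 px):
    · · · · · · ·
    · · · · · · ·
    · · █ · · · ·
    · · · · · · ·
    · · · · · · ·
    · · · · · · ·
    · · · · · · ·
    · · · · · · ·
    · · · · · · ·
T1:
  2·area = 80  (B↔C swapped to make it positive)
  edge (8, 0)→(8, 10): d=(0,10) inclusive
  edge (8, 10)→(0, 7): d=(-8,-3) inclusive
  edge (0, 7)→(8, 0): d=(8,-7) inclusive
    (3,0)@(7, 1): e=[10,69,1] → █
    (4,0)@(9, 1): e=[-10,75,15] → ·
    (2,1)@(5, 3): e=[30,47,3] → █
    (4,1)@(9, 3): e=[-10,59,31] → ·
    (1,2)@(3, 5): e=[50,25,5] → █
    (4,2)@(9, 5): e=[-10,43,47] → ·
    (0,3)@(1, 7): e=[70,3,7] → █
    (4,3)@(9, 7): e=[-10,27,63] → ·
    (0,4)@(1, 9): e=[70,-13,23] → ·
    (1,4)@(3, 9): e=[50,-7,37] → ·
    (2,4)@(5, 9): e=[30,-1,51] → ·
    (3,4)@(7, 9): e=[10,5,65] → █
  covered (11 px):
    · · · █ · · ·
    · · █ █ · · ·
    · █ █ █ · · ·
    █ █ █ █ · · ·
    · · · █ · · ·
    · · · · · · ·
    · · · · · · ·
    · · · · · · ·
    · · · · · · ·
T2:
  2·area = 64  (B↔C swapped to make it positive)
  edge (0, 14)→(0, 6): d=(0,-8) inclusive
  edge (0, 6)→(8, 2): d=(8,-4) inclusive
  edge (8, 2)→(0, 14): d=(-8,12) inclusive
    (3,1)@(7, 3): e=[56,4,4] → █
    (4,1)@(9, 3): e=[72,12,-20] → ·
    (1,2)@(3, 5): e=[24,4,36] → █
    (2,2)@(5, 5): e=[40,12,12] → █
    (3,2)@(7, 5): e=[56,20,-12] → ·
    (0,3)@(1, 7): e=[8,12,44] → █
    (2,3)@(5, 7): e=[40,28,-4] → ·
    (0,4)@(1, 9): e=[8,28,28] → █
    (2,4)@(5, 9): e=[40,44,-20] → ·
    (0,5)@(1, 11): e=[8,44,12] → █
    (1,5)@(3, 11): e=[24,52,-12] → ·
    (0,6)@(1, 13): e=[8,60,-4] → ·
  covered (8 px):
    · · · · · · ·
    · · · █ · · ·
    · █ █ · · · ·
    █ █ · · · · ·
    █ █ · · · · ·
    █ · · · · · ·
    · · · · · · ·
    · · · · · · ·
    · · · · · · ·

Result: [[3,1],[1,2],[2,2],[0,3],[1,3],[0,4],[1,4],[0,5]]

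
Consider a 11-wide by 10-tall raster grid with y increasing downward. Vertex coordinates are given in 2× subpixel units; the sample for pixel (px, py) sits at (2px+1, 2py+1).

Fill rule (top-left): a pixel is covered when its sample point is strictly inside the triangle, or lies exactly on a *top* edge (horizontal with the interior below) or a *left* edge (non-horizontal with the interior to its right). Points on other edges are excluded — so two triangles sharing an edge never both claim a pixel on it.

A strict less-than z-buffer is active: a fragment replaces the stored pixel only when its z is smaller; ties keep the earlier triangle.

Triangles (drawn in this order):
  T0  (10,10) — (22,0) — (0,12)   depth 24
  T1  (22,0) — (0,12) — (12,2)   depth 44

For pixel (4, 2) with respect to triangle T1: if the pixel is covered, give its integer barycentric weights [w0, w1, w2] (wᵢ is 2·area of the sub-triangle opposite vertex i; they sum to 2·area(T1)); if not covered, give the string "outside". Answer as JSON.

T0:
  2·area = 76  (B↔C swapped to make it positive)
  edge (10, 10)→(0, 12): d=(-10,2) right/bottom  bias=-1
  edge (0, 12)→(22, 0): d=(22,-12) top-left  bias=+0
  edge (22, 0)→(10, 10): d=(-12,10) right/bottom  bias=-1
    (8,1)@(17, 3): e=[56,6,14] → █
    (9,1)@(19, 3): e=[52,30,-6] → ·
    (6,2)@(13, 5): e=[44,2,30] → █
    (7,2)@(15, 5): e=[40,26,10] → █
    (8,2)@(17, 5): e=[36,50,-10] → ·
    (5,3)@(11, 7): e=[28,22,26] → █
    (7,3)@(15, 7): e=[20,70,-14] → ·
    (3,4)@(7, 9): e=[16,18,42] → █
    (4,4)@(9, 9): e=[12,42,22] → █
    (6,4)@(13, 9): e=[4,90,-18] → ·
    (7,4)@(15, 9): e=[0,114,-38] → ·  [on edge]
    (1,5)@(3, 11): e=[4,14,58] → █
    (2,5)@(5, 11): e=[0,38,38] → ·  [on edge]
  covered (9 px):
    · · · · · · · · · · ·
    · · · · · · · · █ · ·
    · · · · · · █ █ · · ·
    · · · · · █ █ · · · ·
    · · · █ █ █ · · · · ·
    · █ · · · · · · · · ·
    · · · · · · · · · · ·
    · · · · · · · · · · ·
    · · · · · · · · · · ·
    · · · · · · · · · · ·
T1:
  2·area = 76
  edge (22, 0)→(0, 12): d=(-22,12) right/bottom  bias=-1
  edge (0, 12)→(12, 2): d=(12,-10) top-left  bias=+0
  edge (12, 2)→(22, 0): d=(10,-2) top-left  bias=+0
    (8,0)@(17, 1): e=[38,38,0] → █  [on edge]
    (9,0)@(19, 1): e=[14,58,4] → █
    (10,0)@(21, 1): e=[-10,78,8] → ·
    (3,1)@(7, 3): e=[114,-38,0] → ·  [on edge]
    (5,1)@(11, 3): e=[66,2,8] → █
    (6,1)@(13, 3): e=[42,22,12] → █
    (7,1)@(15, 3): e=[18,42,16] → █
    (8,1)@(17, 3): e=[-6,62,20] → ·
    (9,1)@(19, 3): e=[-30,82,24] → ·
    (4,2)@(9, 5): e=[46,6,24] → █
    (6,2)@(13, 5): e=[-2,46,32] → ·
    (7,2)@(15, 5): e=[-26,66,36] → ·
  covered (10 px):
    · · · · · · · · █ █ ·
    · · · · · █ █ █ · · ·
    · · · · █ █ · · · · ·
    · · · █ █ · · · · · ·
    · · █ · · · · · · · ·
    · · · · · · · · · · ·
    · · · · · · · · · · ·
    · · · · · · · · · · ·
    · · · · · · · · · · ·
    · · · · · · · · · · ·

Answer: [6,24,46]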